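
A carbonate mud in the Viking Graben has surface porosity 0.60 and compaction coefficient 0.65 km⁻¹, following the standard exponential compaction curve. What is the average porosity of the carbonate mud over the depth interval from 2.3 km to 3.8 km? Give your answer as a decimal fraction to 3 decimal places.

⟨φ⟩ = (1/(z₂−z₁)) ∫ φ₀ e^(−βz) dz = φ₀·(e^(−β·z₁) − e^(−β·z₂)) / (β·(z₂−z₁))
e^(−0.65×2.3) = 0.2242; e^(−0.65×3.8) = 0.0846
⟨φ⟩ = 0.6 × (0.2242 − 0.0846) / (0.65 × 1.5) = 0.6 × 0.1432 = 0.0859

0.086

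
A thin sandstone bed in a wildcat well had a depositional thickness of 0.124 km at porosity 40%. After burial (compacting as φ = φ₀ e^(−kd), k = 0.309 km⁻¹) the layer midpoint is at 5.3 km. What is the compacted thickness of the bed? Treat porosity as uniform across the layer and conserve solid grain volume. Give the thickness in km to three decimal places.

Porosity at 5.3 km: φ = 0.4·exp(−0.309×5.3) = 0.0778
Solid-volume conservation: h(1−φ) = h₀(1−φ₀) ⇒ h = h₀·(1−φ₀)/(1−φ)
h = 0.124 × (1 − 0.4)/(1 − 0.0778) = 0.124 × 0.6506 = 0.0807 km

0.081 km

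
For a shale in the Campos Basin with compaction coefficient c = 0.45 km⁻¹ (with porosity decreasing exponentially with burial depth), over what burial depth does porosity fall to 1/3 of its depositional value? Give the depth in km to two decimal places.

2.44 km

φ/φ₀ = 1/3 ⇒ exp(−c·d) = 1/3 ⇒ d = ln(3) / c
d = 1.0986 / 0.45 = 2.441 km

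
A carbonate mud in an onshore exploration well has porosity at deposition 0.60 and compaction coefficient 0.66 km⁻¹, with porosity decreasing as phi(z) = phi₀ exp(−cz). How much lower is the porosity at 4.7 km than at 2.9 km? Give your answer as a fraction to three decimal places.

phi(2.9) = 0.6·e^(−0.66×2.9) = 0.0885
phi(4.7) = 0.6·e^(−0.66×4.7) = 0.0270
Δphi = 0.0885 − 0.0270 = 0.0615

0.062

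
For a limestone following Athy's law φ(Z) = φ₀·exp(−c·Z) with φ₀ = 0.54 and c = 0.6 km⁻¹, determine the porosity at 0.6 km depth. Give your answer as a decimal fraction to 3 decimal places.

0.377

φ = φ₀·exp(−c·Z) = 0.54 × exp(−0.6 × 0.6) = 0.54 × exp(−0.36)
  = 0.54 × 0.6977 = 0.3767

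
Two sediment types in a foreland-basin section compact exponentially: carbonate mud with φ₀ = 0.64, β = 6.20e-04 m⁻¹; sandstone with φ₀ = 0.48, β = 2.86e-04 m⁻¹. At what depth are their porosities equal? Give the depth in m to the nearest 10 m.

860 m

Working in km (1 km = 1000 m; β in km⁻¹ = β in m⁻¹ × 1000):
Set φ₀ₐ e^(−βₐZ) = φ₀ᵦ e^(−βᵦZ) ⇒ ln(φ₀ₐ/φ₀ᵦ) = (βₐ − βᵦ)·Z
Z = ln(0.64/0.48) / (0.62 − 0.286) = 0.2877 / 0.334 = 0.861 km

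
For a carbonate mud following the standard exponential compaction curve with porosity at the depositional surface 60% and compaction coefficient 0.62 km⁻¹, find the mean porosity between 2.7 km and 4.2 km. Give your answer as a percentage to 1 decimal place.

7.3%

⟨phi⟩ = (1/(d₂−d₁)) ∫ phi₀ e^(−kd) dd = phi₀·(e^(−k·d₁) − e^(−k·d₂)) / (k·(d₂−d₁))
e^(−0.62×2.7) = 0.1875; e^(−0.62×4.2) = 0.0740
⟨phi⟩ = 0.6 × (0.1875 − 0.0740) / (0.62 × 1.5) = 0.6 × 0.1221 = 0.0732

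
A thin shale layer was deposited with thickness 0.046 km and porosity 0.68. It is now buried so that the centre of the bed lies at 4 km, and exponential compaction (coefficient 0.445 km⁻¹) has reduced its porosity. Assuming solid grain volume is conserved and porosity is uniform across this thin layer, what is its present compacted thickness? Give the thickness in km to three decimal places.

0.017 km

Porosity at 4 km: φ = 0.68·exp(−0.445×4) = 0.1147
Solid-volume conservation: h(1−φ) = h₀(1−φ₀) ⇒ h = h₀·(1−φ₀)/(1−φ)
h = 0.046 × (1 − 0.68)/(1 − 0.1147) = 0.046 × 0.3614 = 0.0166 km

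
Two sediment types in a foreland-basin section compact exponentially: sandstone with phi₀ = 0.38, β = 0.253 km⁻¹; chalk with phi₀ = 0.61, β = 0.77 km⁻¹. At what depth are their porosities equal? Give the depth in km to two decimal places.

Set phi₀ₐ e^(−βₐz) = phi₀ᵦ e^(−βᵦz) ⇒ ln(phi₀ₐ/phi₀ᵦ) = (βₐ − βᵦ)·z
z = ln(0.38/0.61) / (0.253 − 0.77) = -0.4733 / -0.517 = 0.915 km

0.92 km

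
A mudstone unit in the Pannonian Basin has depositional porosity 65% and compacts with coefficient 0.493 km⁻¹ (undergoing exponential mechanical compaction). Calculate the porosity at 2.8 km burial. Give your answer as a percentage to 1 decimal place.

16.3%

φ = φ₀·exp(−β·Z) = 0.65 × exp(−0.493 × 2.8) = 0.65 × exp(−1.38)
  = 0.65 × 0.2515 = 0.1635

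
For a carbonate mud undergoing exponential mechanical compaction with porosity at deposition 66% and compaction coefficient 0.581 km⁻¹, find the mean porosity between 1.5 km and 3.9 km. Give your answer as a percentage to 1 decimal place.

⟨φ⟩ = (1/(d₂−d₁)) ∫ φ₀ e^(−βd) dd = φ₀·(e^(−β·d₁) − e^(−β·d₂)) / (β·(d₂−d₁))
e^(−0.581×1.5) = 0.4183; e^(−0.581×3.9) = 0.1037
⟨φ⟩ = 0.66 × (0.4183 − 0.1037) / (0.581 × 2.4) = 0.66 × 0.2256 = 0.1489

14.9%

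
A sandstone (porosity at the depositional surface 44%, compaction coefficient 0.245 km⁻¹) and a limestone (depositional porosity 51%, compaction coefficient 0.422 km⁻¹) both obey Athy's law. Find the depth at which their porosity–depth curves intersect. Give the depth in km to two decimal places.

Set n₀ₐ e^(−cₐz) = n₀ᵦ e^(−cᵦz) ⇒ ln(n₀ₐ/n₀ᵦ) = (cₐ − cᵦ)·z
z = ln(0.44/0.51) / (0.245 − 0.422) = -0.1476 / -0.177 = 0.834 km

0.83 km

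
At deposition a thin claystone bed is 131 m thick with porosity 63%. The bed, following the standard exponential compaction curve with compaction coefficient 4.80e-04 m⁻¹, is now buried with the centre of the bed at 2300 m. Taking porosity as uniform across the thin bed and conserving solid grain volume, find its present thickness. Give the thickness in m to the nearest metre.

Working in km (1 km = 1000 m; β in km⁻¹ = β in m⁻¹ × 1000):
Porosity at 2.3 km: φ = 0.63·exp(−0.48×2.3) = 0.2089
Solid-volume conservation: h(1−φ) = h₀(1−φ₀) ⇒ h = h₀·(1−φ₀)/(1−φ)
h = 0.131 × (1 − 0.63)/(1 − 0.2089) = 0.131 × 0.4677 = 0.0613 km

61 m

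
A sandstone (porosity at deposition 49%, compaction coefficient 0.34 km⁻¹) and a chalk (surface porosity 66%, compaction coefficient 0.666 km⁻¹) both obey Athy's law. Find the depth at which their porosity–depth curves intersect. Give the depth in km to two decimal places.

0.91 km

Set φ₀ₐ e^(−cₐZ) = φ₀ᵦ e^(−cᵦZ) ⇒ ln(φ₀ₐ/φ₀ᵦ) = (cₐ − cᵦ)·Z
Z = ln(0.49/0.66) / (0.34 − 0.666) = -0.2978 / -0.326 = 0.914 km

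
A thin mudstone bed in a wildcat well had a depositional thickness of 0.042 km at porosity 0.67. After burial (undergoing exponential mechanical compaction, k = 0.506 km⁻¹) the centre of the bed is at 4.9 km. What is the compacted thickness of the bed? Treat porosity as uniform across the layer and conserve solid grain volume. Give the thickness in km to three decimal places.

0.015 km

Porosity at 4.9 km: n = 0.67·exp(−0.506×4.9) = 0.0561
Solid-volume conservation: h(1−n) = h₀(1−n₀) ⇒ h = h₀·(1−n₀)/(1−n)
h = 0.042 × (1 − 0.67)/(1 − 0.0561) = 0.042 × 0.3496 = 0.0147 km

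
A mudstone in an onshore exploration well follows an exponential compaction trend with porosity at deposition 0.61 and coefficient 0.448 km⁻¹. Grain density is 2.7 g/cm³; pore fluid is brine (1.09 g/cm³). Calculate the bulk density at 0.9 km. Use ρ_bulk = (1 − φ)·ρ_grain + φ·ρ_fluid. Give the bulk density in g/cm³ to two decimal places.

Porosity at depth: phi = 0.61·exp(−0.448×0.9) = 0.61×0.6682 = 0.4076
Bulk density: ρ_b = (1−phi)ρ_g + phi·ρ_f = 0.5924×2.7 + 0.4076×1.09
       = 1.600 + 0.444 = 2.044 g/cm³

2.04 g/cm³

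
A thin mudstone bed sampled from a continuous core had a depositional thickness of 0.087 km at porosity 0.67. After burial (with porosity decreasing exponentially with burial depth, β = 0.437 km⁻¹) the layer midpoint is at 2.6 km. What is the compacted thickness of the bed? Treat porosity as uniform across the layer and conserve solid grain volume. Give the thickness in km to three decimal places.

0.037 km

Porosity at 2.6 km: n = 0.67·exp(−0.437×2.6) = 0.2151
Solid-volume conservation: h(1−n) = h₀(1−n₀) ⇒ h = h₀·(1−n₀)/(1−n)
h = 0.087 × (1 − 0.67)/(1 − 0.2151) = 0.087 × 0.4204 = 0.0366 km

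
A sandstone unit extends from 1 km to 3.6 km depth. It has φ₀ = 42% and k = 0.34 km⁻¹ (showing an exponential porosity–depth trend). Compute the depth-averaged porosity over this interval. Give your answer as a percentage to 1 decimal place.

19.8%

⟨φ⟩ = (1/(z₂−z₁)) ∫ φ₀ e^(−kz) dz = φ₀·(e^(−k·z₁) − e^(−k·z₂)) / (k·(z₂−z₁))
e^(−0.34×1) = 0.7118; e^(−0.34×3.6) = 0.2941
⟨φ⟩ = 0.42 × (0.7118 − 0.2941) / (0.34 × 2.6) = 0.42 × 0.4725 = 0.1985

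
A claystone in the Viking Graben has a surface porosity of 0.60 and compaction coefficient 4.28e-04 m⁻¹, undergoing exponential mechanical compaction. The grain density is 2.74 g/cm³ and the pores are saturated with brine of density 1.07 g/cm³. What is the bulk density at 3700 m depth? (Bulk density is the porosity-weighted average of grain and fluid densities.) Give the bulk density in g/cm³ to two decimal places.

Working in km (1 km = 1000 m; k in km⁻¹ = k in m⁻¹ × 1000):
Porosity at depth: φ = 0.6·exp(−0.428×3.7) = 0.6×0.2052 = 0.1231
Bulk density: ρ_b = (1−φ)ρ_g + φ·ρ_f = 0.8769×2.74 + 0.1231×1.07
       = 2.403 + 0.132 = 2.534 g/cm³

2.53 g/cm³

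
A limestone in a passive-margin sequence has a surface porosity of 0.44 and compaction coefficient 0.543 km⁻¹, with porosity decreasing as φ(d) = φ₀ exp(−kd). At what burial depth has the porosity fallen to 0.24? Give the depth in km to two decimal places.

Invert Athy's law: d = ln(φ₀/φ) / k
d = ln(0.44/0.24) / 0.543 = ln(1.833) / 0.543 = 0.6061 / 0.543 = 1.116 km

1.12 km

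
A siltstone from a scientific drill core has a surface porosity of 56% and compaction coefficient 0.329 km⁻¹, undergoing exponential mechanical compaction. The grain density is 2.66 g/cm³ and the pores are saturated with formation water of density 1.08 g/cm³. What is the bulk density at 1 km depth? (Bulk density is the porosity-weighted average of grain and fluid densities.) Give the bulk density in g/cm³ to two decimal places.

Porosity at depth: n = 0.56·exp(−0.329×1) = 0.56×0.7196 = 0.4030
Bulk density: ρ_b = (1−n)ρ_g + n·ρ_f = 0.5970×2.66 + 0.4030×1.08
       = 1.588 + 0.435 = 2.023 g/cm³

2.02 g/cm³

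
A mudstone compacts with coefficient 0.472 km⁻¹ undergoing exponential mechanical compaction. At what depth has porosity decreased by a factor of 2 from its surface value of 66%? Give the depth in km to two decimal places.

1.47 km

phi/phi₀ = 1/2 ⇒ exp(−c·z) = 1/2 ⇒ z = ln(2) / c
z = 0.6931 / 0.472 = 1.469 km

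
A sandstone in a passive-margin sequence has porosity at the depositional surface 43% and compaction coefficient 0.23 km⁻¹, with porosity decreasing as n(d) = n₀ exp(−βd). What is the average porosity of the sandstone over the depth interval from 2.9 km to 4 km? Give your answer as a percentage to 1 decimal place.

19.5%

⟨n⟩ = (1/(d₂−d₁)) ∫ n₀ e^(−βd) dd = n₀·(e^(−β·d₁) − e^(−β·d₂)) / (β·(d₂−d₁))
e^(−0.23×2.9) = 0.5132; e^(−0.23×4) = 0.3985
⟨n⟩ = 0.43 × (0.5132 − 0.3985) / (0.23 × 1.1) = 0.43 × 0.4535 = 0.1950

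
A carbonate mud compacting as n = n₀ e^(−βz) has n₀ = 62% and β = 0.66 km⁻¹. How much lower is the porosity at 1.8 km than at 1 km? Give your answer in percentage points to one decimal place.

n(1) = 0.62·e^(−0.66×1) = 0.3204
n(1.8) = 0.62·e^(−0.66×1.8) = 0.1890
Δn = 0.3204 − 0.1890 = 0.1315

13.1 percentage points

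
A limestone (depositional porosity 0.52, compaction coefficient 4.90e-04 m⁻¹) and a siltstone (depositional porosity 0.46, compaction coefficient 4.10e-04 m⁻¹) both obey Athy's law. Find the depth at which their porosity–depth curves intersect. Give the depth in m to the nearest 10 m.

Working in km (1 km = 1000 m; c in km⁻¹ = c in m⁻¹ × 1000):
Set phi₀ₐ e^(−cₐd) = phi₀ᵦ e^(−cᵦd) ⇒ ln(phi₀ₐ/phi₀ᵦ) = (cₐ − cᵦ)·d
d = ln(0.52/0.46) / (0.49 − 0.41) = 0.1226 / 0.08 = 1.533 km

1530 m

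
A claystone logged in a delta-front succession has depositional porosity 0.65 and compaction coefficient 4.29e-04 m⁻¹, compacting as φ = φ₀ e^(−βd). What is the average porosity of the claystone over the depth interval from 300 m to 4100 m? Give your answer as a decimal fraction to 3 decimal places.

Working in km (1 km = 1000 m; β in km⁻¹ = β in m⁻¹ × 1000):
⟨φ⟩ = (1/(d₂−d₁)) ∫ φ₀ e^(−βd) dd = φ₀·(e^(−β·d₁) − e^(−β·d₂)) / (β·(d₂−d₁))
e^(−0.429×0.3) = 0.8792; e^(−0.429×4.1) = 0.1722
⟨φ⟩ = 0.65 × (0.8792 − 0.1722) / (0.429 × 3.8) = 0.65 × 0.4337 = 0.2819

0.282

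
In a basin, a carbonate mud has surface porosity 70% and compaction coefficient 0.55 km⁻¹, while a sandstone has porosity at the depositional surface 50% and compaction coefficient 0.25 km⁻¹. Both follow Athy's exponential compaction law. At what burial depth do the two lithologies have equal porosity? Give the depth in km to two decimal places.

Set phi₀ₐ e^(−cₐd) = phi₀ᵦ e^(−cᵦd) ⇒ ln(phi₀ₐ/phi₀ᵦ) = (cₐ − cᵦ)·d
d = ln(0.7/0.5) / (0.55 − 0.25) = 0.3365 / 0.3 = 1.122 km

1.12 km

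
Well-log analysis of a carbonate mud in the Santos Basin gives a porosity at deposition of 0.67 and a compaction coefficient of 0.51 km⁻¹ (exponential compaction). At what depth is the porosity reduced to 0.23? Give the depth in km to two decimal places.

Invert Athy's law: d = ln(phi₀/phi) / c
d = ln(0.67/0.23) / 0.51 = ln(2.913) / 0.51 = 1.0692 / 0.51 = 2.096 km

2.10 km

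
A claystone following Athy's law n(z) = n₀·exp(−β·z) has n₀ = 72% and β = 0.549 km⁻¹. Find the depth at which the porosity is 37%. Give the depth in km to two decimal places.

1.21 km

Invert Athy's law: z = ln(n₀/n) / β
z = ln(0.72/0.37) / 0.549 = ln(1.946) / 0.549 = 0.6657 / 0.549 = 1.213 km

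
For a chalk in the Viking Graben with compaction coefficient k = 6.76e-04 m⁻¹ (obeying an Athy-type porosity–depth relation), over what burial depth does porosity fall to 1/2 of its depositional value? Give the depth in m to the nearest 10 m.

Working in km (1 km = 1000 m; k in km⁻¹ = k in m⁻¹ × 1000):
φ/φ₀ = 1/2 ⇒ exp(−k·Z) = 1/2 ⇒ Z = ln(2) / k
Z = 0.6931 / 0.676 = 1.025 km

1030 m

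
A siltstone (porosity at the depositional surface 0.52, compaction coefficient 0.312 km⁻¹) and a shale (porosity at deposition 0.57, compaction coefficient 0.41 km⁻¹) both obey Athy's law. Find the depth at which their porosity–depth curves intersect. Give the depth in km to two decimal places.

0.94 km

Set phi₀ₐ e^(−kₐz) = phi₀ᵦ e^(−kᵦz) ⇒ ln(phi₀ₐ/phi₀ᵦ) = (kₐ − kᵦ)·z
z = ln(0.52/0.57) / (0.312 − 0.41) = -0.0918 / -0.098 = 0.937 km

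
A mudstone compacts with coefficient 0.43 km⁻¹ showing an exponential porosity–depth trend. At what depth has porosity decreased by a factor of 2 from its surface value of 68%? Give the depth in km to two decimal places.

n/n₀ = 1/2 ⇒ exp(−β·Z) = 1/2 ⇒ Z = ln(2) / β
Z = 0.6931 / 0.43 = 1.612 km

1.61 km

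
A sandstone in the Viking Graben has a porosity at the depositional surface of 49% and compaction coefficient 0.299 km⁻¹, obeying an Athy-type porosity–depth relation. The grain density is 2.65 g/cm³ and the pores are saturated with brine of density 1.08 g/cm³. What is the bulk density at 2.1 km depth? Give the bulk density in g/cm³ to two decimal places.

2.24 g/cm³

Porosity at depth: n = 0.49·exp(−0.299×2.1) = 0.49×0.5337 = 0.2615
Bulk density: ρ_b = (1−n)ρ_g + n·ρ_f = 0.7385×2.65 + 0.2615×1.08
       = 1.957 + 0.282 = 2.239 g/cm³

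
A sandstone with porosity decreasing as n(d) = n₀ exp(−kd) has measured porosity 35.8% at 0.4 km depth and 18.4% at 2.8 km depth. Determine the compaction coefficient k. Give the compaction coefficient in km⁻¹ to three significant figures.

0.277 km⁻¹

Athy: n(d) = n₀ e^(−kd) ⇒ n₁/n₂ = e^{k(d₂−d₁)} ⇒ k = ln(n₁/n₂)/(d₂−d₁)
k = ln(0.358/0.184) / (2.8 − 0.4) = ln(1.946) / 2.4 = 0.6656 / 2.4 = 0.2773 km⁻¹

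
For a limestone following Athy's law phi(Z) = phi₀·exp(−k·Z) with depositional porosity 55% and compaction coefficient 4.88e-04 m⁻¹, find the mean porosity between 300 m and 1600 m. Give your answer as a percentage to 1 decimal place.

35.2%

Working in km (1 km = 1000 m; k in km⁻¹ = k in m⁻¹ × 1000):
⟨phi⟩ = (1/(Z₂−Z₁)) ∫ phi₀ e^(−kZ) dZ = phi₀·(e^(−k·Z₁) − e^(−k·Z₂)) / (k·(Z₂−Z₁))
e^(−0.488×0.3) = 0.8638; e^(−0.488×1.6) = 0.4580
⟨phi⟩ = 0.55 × (0.8638 − 0.4580) / (0.488 × 1.3) = 0.55 × 0.6396 = 0.3518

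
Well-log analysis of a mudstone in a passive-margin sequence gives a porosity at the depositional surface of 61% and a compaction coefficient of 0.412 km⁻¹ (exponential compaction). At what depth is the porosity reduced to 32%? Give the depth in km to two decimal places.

1.57 km

Invert Athy's law: d = ln(n₀/n) / k
d = ln(0.61/0.32) / 0.412 = ln(1.906) / 0.412 = 0.6451 / 0.412 = 1.566 km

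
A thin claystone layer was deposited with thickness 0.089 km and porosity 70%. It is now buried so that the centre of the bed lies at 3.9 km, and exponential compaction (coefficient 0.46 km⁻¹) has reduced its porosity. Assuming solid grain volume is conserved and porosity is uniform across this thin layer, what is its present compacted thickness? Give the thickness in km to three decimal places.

0.030 km

Porosity at 3.9 km: phi = 0.7·exp(−0.46×3.9) = 0.1164
Solid-volume conservation: h(1−phi) = h₀(1−phi₀) ⇒ h = h₀·(1−phi₀)/(1−phi)
h = 0.089 × (1 − 0.7)/(1 − 0.1164) = 0.089 × 0.3395 = 0.0302 km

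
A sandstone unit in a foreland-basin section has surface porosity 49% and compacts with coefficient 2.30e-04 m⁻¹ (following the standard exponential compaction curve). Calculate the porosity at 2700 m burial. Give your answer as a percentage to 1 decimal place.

Working in km (1 km = 1000 m; k in km⁻¹ = k in m⁻¹ × 1000):
n = n₀·exp(−k·d) = 0.49 × exp(−0.23 × 2.7) = 0.49 × exp(−0.621)
  = 0.49 × 0.5374 = 0.2633

26.3%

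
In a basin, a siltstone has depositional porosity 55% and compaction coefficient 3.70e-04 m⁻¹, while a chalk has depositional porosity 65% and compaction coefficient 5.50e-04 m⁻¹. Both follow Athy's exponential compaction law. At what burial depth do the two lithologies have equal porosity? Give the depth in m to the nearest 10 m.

930 m

Working in km (1 km = 1000 m; β in km⁻¹ = β in m⁻¹ × 1000):
Set φ₀ₐ e^(−βₐd) = φ₀ᵦ e^(−βᵦd) ⇒ ln(φ₀ₐ/φ₀ᵦ) = (βₐ − βᵦ)·d
d = ln(0.55/0.65) / (0.37 − 0.55) = -0.1671 / -0.18 = 0.928 km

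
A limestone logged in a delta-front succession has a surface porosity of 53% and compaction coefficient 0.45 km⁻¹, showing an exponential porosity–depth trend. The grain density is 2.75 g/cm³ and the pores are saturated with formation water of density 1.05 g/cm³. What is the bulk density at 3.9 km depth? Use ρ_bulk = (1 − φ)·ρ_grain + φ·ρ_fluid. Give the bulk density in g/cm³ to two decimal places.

2.59 g/cm³

Porosity at depth: φ = 0.53·exp(−0.45×3.9) = 0.53×0.1729 = 0.0916
Bulk density: ρ_b = (1−φ)ρ_g + φ·ρ_f = 0.9084×2.75 + 0.0916×1.05
       = 2.498 + 0.096 = 2.594 g/cm³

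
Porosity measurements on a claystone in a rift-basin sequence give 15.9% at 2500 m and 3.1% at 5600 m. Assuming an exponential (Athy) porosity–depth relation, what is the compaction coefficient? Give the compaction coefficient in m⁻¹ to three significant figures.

0.000527 m⁻¹

Working in km (1 km = 1000 m; β in km⁻¹ = β in m⁻¹ × 1000):
Athy: n(d) = n₀ e^(−βd) ⇒ n₁/n₂ = e^{β(d₂−d₁)} ⇒ β = ln(n₁/n₂)/(d₂−d₁)
β = ln(0.159/0.031) / (5.6 − 2.5) = ln(5.129) / 3.1 = 1.6349 / 3.1 = 0.5274 km⁻¹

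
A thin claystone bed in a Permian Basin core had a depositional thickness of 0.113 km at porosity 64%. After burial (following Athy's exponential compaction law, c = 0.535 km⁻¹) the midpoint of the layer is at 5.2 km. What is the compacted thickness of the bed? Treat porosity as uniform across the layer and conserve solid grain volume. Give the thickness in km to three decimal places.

0.042 km

Porosity at 5.2 km: phi = 0.64·exp(−0.535×5.2) = 0.0396
Solid-volume conservation: h(1−phi) = h₀(1−phi₀) ⇒ h = h₀·(1−phi₀)/(1−phi)
h = 0.113 × (1 − 0.64)/(1 − 0.0396) = 0.113 × 0.3749 = 0.0424 km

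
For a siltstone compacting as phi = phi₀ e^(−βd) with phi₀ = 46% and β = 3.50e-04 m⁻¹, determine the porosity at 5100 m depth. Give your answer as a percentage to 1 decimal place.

7.7%

Working in km (1 km = 1000 m; β in km⁻¹ = β in m⁻¹ × 1000):
phi = phi₀·exp(−β·d) = 0.46 × exp(−0.35 × 5.1) = 0.46 × exp(−1.785)
  = 0.46 × 0.1678 = 0.0772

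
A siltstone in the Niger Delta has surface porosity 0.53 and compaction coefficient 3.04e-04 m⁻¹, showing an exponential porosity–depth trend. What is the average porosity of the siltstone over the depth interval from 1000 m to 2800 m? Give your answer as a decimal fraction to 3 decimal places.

0.301

Working in km (1 km = 1000 m; k in km⁻¹ = k in m⁻¹ × 1000):
⟨n⟩ = (1/(Z₂−Z₁)) ∫ n₀ e^(−kZ) dZ = n₀·(e^(−k·Z₁) − e^(−k·Z₂)) / (k·(Z₂−Z₁))
e^(−0.304×1) = 0.7379; e^(−0.304×2.8) = 0.4269
⟨n⟩ = 0.53 × (0.7379 − 0.4269) / (0.304 × 1.8) = 0.53 × 0.5683 = 0.3012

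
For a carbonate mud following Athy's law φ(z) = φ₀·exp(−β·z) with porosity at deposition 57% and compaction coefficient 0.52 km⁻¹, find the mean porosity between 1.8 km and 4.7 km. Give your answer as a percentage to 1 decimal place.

11.5%

⟨φ⟩ = (1/(z₂−z₁)) ∫ φ₀ e^(−βz) dz = φ₀·(e^(−β·z₁) − e^(−β·z₂)) / (β·(z₂−z₁))
e^(−0.52×1.8) = 0.3922; e^(−0.52×4.7) = 0.0868
⟨φ⟩ = 0.57 × (0.3922 − 0.0868) / (0.52 × 2.9) = 0.57 × 0.2025 = 0.1154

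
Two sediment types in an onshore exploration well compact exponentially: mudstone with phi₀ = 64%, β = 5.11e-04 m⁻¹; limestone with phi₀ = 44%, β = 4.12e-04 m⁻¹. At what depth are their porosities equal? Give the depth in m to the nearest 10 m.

3780 m

Working in km (1 km = 1000 m; β in km⁻¹ = β in m⁻¹ × 1000):
Set phi₀ₐ e^(−βₐz) = phi₀ᵦ e^(−βᵦz) ⇒ ln(phi₀ₐ/phi₀ᵦ) = (βₐ − βᵦ)·z
z = ln(0.64/0.44) / (0.511 − 0.412) = 0.3747 / 0.099 = 3.785 km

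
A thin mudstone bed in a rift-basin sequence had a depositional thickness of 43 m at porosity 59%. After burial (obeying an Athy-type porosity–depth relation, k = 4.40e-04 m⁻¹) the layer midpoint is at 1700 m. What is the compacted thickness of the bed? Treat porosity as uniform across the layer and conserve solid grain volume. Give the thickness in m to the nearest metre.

Working in km (1 km = 1000 m; k in km⁻¹ = k in m⁻¹ × 1000):
Porosity at 1.7 km: n = 0.59·exp(−0.44×1.7) = 0.2793
Solid-volume conservation: h(1−n) = h₀(1−n₀) ⇒ h = h₀·(1−n₀)/(1−n)
h = 0.043 × (1 − 0.59)/(1 − 0.2793) = 0.043 × 0.5689 = 0.0245 km

24 m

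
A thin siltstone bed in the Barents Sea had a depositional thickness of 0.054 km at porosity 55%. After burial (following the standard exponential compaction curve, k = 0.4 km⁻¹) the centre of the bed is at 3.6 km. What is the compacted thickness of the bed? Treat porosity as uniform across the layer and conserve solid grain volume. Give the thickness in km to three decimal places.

0.028 km

Porosity at 3.6 km: phi = 0.55·exp(−0.4×3.6) = 0.1303
Solid-volume conservation: h(1−phi) = h₀(1−phi₀) ⇒ h = h₀·(1−phi₀)/(1−phi)
h = 0.054 × (1 − 0.55)/(1 − 0.1303) = 0.054 × 0.5174 = 0.0279 km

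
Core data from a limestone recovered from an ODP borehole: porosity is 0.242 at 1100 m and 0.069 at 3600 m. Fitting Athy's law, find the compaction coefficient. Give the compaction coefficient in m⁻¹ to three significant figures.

0.000502 m⁻¹

Working in km (1 km = 1000 m; β in km⁻¹ = β in m⁻¹ × 1000):
Athy: n(Z) = n₀ e^(−βZ) ⇒ n₁/n₂ = e^{β(Z₂−Z₁)} ⇒ β = ln(n₁/n₂)/(Z₂−Z₁)
β = ln(0.242/0.069) / (3.6 − 1.1) = ln(3.507) / 2.5 = 1.2548 / 2.5 = 0.5019 km⁻¹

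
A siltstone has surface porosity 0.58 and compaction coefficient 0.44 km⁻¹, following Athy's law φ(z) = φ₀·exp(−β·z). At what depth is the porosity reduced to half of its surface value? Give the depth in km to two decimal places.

1.58 km

φ/φ₀ = 1/2 ⇒ exp(−β·z) = 1/2 ⇒ z = ln(2) / β
z = 0.6931 / 0.44 = 1.575 km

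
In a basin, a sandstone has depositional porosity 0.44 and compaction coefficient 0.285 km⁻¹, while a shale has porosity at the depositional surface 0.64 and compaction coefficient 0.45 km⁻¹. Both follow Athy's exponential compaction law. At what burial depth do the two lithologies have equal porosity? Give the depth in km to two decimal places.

Set φ₀ₐ e^(−cₐZ) = φ₀ᵦ e^(−cᵦZ) ⇒ ln(φ₀ₐ/φ₀ᵦ) = (cₐ − cᵦ)·Z
Z = ln(0.44/0.64) / (0.285 − 0.45) = -0.3747 / -0.165 = 2.271 km

2.27 km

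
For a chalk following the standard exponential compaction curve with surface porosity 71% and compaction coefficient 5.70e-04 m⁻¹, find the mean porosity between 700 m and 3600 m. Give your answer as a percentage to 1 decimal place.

23.3%

Working in km (1 km = 1000 m; k in km⁻¹ = k in m⁻¹ × 1000):
⟨φ⟩ = (1/(z₂−z₁)) ∫ φ₀ e^(−kz) dz = φ₀·(e^(−k·z₁) − e^(−k·z₂)) / (k·(z₂−z₁))
e^(−0.57×0.7) = 0.6710; e^(−0.57×3.6) = 0.1285
⟨φ⟩ = 0.71 × (0.6710 − 0.1285) / (0.57 × 2.9) = 0.71 × 0.3282 = 0.2330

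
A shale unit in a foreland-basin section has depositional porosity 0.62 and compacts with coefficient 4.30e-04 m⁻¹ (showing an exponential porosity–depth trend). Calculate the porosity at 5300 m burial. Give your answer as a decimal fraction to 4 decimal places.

0.0635

Working in km (1 km = 1000 m; k in km⁻¹ = k in m⁻¹ × 1000):
n = n₀·exp(−k·Z) = 0.62 × exp(−0.43 × 5.3) = 0.62 × exp(−2.279)
  = 0.62 × 0.1024 = 0.0635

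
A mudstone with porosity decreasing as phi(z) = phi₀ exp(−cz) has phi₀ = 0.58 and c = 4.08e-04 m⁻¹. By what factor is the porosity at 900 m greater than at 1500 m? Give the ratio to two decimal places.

Working in km (1 km = 1000 m; c in km⁻¹ = c in m⁻¹ × 1000):
phi(z₁)/phi(z₂) = e^(−c·z₁)/e^(−c·z₂) = e^{c(z₂−z₁)}
= exp(0.408 × 0.6) = exp(0.2448) = 1.2774

1.28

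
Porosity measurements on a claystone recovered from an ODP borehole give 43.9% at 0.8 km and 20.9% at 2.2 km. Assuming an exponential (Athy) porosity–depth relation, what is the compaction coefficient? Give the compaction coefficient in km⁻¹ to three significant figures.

0.530 km⁻¹

Athy: phi(Z) = phi₀ e^(−βZ) ⇒ phi₁/phi₂ = e^{β(Z₂−Z₁)} ⇒ β = ln(phi₁/phi₂)/(Z₂−Z₁)
β = ln(0.439/0.209) / (2.2 − 0.8) = ln(2.1) / 1.4 = 0.7422 / 1.4 = 0.5301 km⁻¹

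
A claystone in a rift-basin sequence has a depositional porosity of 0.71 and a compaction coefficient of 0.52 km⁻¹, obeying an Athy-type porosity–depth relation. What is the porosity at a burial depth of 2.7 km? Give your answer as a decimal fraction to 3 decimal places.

n = n₀·exp(−c·d) = 0.71 × exp(−0.52 × 2.7) = 0.71 × exp(−1.404)
  = 0.71 × 0.2456 = 0.1744

0.174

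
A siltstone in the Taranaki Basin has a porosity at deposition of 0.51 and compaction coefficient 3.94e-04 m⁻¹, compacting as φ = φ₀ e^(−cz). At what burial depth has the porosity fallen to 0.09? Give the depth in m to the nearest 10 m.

4400 m

Working in km (1 km = 1000 m; c in km⁻¹ = c in m⁻¹ × 1000):
Invert Athy's law: z = ln(φ₀/φ) / c
z = ln(0.51/0.09) / 0.394 = ln(5.667) / 0.394 = 1.7346 / 0.394 = 4.403 km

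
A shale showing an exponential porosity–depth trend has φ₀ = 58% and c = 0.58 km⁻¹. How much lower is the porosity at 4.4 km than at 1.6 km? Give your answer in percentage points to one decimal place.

φ(1.6) = 0.58·e^(−0.58×1.6) = 0.2293
φ(4.4) = 0.58·e^(−0.58×4.4) = 0.0452
Δφ = 0.2293 − 0.0452 = 0.1841

18.4 percentage points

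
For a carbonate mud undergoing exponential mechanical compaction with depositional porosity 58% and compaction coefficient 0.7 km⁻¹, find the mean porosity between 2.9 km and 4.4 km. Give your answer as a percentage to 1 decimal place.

4.7%

⟨φ⟩ = (1/(d₂−d₁)) ∫ φ₀ e^(−βd) dd = φ₀·(e^(−β·d₁) − e^(−β·d₂)) / (β·(d₂−d₁))
e^(−0.7×2.9) = 0.1313; e^(−0.7×4.4) = 0.0460
⟨φ⟩ = 0.58 × (0.1313 − 0.0460) / (0.7 × 1.5) = 0.58 × 0.0813 = 0.0472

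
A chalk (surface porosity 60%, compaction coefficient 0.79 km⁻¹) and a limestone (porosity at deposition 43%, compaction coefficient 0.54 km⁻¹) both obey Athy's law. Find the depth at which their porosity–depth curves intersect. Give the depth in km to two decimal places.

Set φ₀ₐ e^(−βₐz) = φ₀ᵦ e^(−βᵦz) ⇒ ln(φ₀ₐ/φ₀ᵦ) = (βₐ − βᵦ)·z
z = ln(0.6/0.43) / (0.79 − 0.54) = 0.3331 / 0.25 = 1.333 km

1.33 km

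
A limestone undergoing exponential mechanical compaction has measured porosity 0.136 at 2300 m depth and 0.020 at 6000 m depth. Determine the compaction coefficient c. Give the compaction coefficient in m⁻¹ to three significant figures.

0.000518 m⁻¹

Working in km (1 km = 1000 m; c in km⁻¹ = c in m⁻¹ × 1000):
Athy: n(d) = n₀ e^(−cd) ⇒ n₁/n₂ = e^{c(d₂−d₁)} ⇒ c = ln(n₁/n₂)/(d₂−d₁)
c = ln(0.136/0.02) / (6 − 2.3) = ln(6.8) / 3.7 = 1.9169 / 3.7 = 0.5181 km⁻¹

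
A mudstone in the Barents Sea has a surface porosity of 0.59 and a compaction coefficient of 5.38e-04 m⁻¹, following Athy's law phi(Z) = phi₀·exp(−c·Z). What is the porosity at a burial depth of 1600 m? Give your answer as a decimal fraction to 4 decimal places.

0.2495

Working in km (1 km = 1000 m; c in km⁻¹ = c in m⁻¹ × 1000):
phi = phi₀·exp(−c·Z) = 0.59 × exp(−0.538 × 1.6) = 0.59 × exp(−0.8608)
  = 0.59 × 0.4228 = 0.2495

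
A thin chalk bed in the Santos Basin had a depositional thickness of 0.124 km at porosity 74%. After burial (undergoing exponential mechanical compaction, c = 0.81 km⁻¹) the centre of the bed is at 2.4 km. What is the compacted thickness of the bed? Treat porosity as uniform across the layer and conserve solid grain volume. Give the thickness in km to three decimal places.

0.036 km

Porosity at 2.4 km: n = 0.74·exp(−0.81×2.4) = 0.1059
Solid-volume conservation: h(1−n) = h₀(1−n₀) ⇒ h = h₀·(1−n₀)/(1−n)
h = 0.124 × (1 − 0.74)/(1 − 0.1059) = 0.124 × 0.2908 = 0.0361 km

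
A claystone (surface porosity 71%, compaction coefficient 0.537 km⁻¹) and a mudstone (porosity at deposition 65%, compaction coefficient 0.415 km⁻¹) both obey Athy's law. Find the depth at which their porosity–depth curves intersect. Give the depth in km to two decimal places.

0.72 km

Set φ₀ₐ e^(−kₐd) = φ₀ᵦ e^(−kᵦd) ⇒ ln(φ₀ₐ/φ₀ᵦ) = (kₐ − kᵦ)·d
d = ln(0.71/0.65) / (0.537 − 0.415) = 0.0883 / 0.122 = 0.724 km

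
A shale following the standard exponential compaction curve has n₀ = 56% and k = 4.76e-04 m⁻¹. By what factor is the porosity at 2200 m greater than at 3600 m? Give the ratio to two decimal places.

1.95

Working in km (1 km = 1000 m; k in km⁻¹ = k in m⁻¹ × 1000):
n(d₁)/n(d₂) = e^(−k·d₁)/e^(−k·d₂) = e^{k(d₂−d₁)}
= exp(0.476 × 1.4) = exp(0.6664) = 1.9472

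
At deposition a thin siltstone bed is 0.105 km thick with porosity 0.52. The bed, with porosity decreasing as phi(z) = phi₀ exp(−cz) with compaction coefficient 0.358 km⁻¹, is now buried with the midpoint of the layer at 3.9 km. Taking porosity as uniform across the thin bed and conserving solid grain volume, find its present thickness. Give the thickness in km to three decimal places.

0.058 km

Porosity at 3.9 km: phi = 0.52·exp(−0.358×3.9) = 0.1287
Solid-volume conservation: h(1−phi) = h₀(1−phi₀) ⇒ h = h₀·(1−phi₀)/(1−phi)
h = 0.105 × (1 − 0.52)/(1 − 0.1287) = 0.105 × 0.5509 = 0.0578 km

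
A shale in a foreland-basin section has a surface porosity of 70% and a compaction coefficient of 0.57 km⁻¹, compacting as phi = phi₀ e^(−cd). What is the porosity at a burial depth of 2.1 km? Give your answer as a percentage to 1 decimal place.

phi = phi₀·exp(−c·d) = 0.7 × exp(−0.57 × 2.1) = 0.7 × exp(−1.197)
  = 0.7 × 0.3021 = 0.2115

21.1%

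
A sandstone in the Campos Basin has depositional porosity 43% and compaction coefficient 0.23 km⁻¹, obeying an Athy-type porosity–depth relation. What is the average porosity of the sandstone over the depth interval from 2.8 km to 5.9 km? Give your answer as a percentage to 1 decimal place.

⟨phi⟩ = (1/(d₂−d₁)) ∫ phi₀ e^(−cd) dd = phi₀·(e^(−c·d₁) − e^(−c·d₂)) / (c·(d₂−d₁))
e^(−0.23×2.8) = 0.5252; e^(−0.23×5.9) = 0.2574
⟨phi⟩ = 0.43 × (0.5252 − 0.2574) / (0.23 × 3.1) = 0.43 × 0.3755 = 0.1615

16.1%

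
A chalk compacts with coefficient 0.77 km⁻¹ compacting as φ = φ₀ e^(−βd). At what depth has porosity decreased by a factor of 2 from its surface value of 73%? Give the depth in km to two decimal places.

φ/φ₀ = 1/2 ⇒ exp(−β·d) = 1/2 ⇒ d = ln(2) / β
d = 0.6931 / 0.77 = 0.900 km

0.90 km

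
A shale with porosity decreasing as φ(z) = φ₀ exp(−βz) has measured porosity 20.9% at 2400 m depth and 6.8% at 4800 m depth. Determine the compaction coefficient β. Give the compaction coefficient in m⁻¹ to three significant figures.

Working in km (1 km = 1000 m; β in km⁻¹ = β in m⁻¹ × 1000):
Athy: φ(z) = φ₀ e^(−βz) ⇒ φ₁/φ₂ = e^{β(z₂−z₁)} ⇒ β = ln(φ₁/φ₂)/(z₂−z₁)
β = ln(0.209/0.068) / (4.8 − 2.4) = ln(3.074) / 2.4 = 1.1228 / 2.4 = 0.4678 km⁻¹

0.000468 m⁻¹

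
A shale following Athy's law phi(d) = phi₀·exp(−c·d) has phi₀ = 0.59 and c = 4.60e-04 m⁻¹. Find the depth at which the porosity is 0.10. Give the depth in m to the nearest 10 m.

Working in km (1 km = 1000 m; c in km⁻¹ = c in m⁻¹ × 1000):
Invert Athy's law: d = ln(phi₀/phi) / c
d = ln(0.59/0.1) / 0.46 = ln(5.9) / 0.46 = 1.7750 / 0.46 = 3.859 km

3860 m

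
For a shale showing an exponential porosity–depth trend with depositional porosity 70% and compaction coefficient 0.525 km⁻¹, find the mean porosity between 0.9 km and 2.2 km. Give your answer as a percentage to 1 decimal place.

⟨phi⟩ = (1/(z₂−z₁)) ∫ phi₀ e^(−cz) dz = phi₀·(e^(−c·z₁) − e^(−c·z₂)) / (c·(z₂−z₁))
e^(−0.525×0.9) = 0.6234; e^(−0.525×2.2) = 0.3151
⟨phi⟩ = 0.7 × (0.6234 − 0.3151) / (0.525 × 1.3) = 0.7 × 0.4518 = 0.3163

31.6%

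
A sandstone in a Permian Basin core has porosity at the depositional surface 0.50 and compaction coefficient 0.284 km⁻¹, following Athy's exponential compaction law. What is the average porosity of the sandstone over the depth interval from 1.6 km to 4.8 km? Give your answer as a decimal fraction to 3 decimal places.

0.209

⟨phi⟩ = (1/(d₂−d₁)) ∫ phi₀ e^(−cd) dd = phi₀·(e^(−c·d₁) − e^(−c·d₂)) / (c·(d₂−d₁))
e^(−0.284×1.6) = 0.6348; e^(−0.284×4.8) = 0.2558
⟨phi⟩ = 0.5 × (0.6348 − 0.2558) / (0.284 × 3.2) = 0.5 × 0.4170 = 0.2085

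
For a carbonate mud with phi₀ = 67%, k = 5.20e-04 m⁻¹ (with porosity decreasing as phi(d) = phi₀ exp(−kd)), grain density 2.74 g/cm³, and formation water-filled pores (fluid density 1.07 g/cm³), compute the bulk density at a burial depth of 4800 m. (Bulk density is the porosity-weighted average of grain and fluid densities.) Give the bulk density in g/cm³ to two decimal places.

Working in km (1 km = 1000 m; k in km⁻¹ = k in m⁻¹ × 1000):
Porosity at depth: phi = 0.67·exp(−0.52×4.8) = 0.67×0.0824 = 0.0552
Bulk density: ρ_b = (1−phi)ρ_g + phi·ρ_f = 0.9448×2.74 + 0.0552×1.07
       = 2.589 + 0.059 = 2.648 g/cm³

2.65 g/cm³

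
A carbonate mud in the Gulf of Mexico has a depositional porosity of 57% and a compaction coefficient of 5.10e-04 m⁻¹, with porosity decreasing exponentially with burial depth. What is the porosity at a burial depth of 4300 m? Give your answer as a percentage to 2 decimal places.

6.36%

Working in km (1 km = 1000 m; c in km⁻¹ = c in m⁻¹ × 1000):
n = n₀·exp(−c·d) = 0.57 × exp(−0.51 × 4.3) = 0.57 × exp(−2.193)
  = 0.57 × 0.1116 = 0.0636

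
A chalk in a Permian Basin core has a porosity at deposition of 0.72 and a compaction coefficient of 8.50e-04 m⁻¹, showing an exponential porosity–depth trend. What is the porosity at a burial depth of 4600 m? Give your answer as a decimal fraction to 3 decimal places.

Working in km (1 km = 1000 m; c in km⁻¹ = c in m⁻¹ × 1000):
n = n₀·exp(−c·Z) = 0.72 × exp(−0.85 × 4.6) = 0.72 × exp(−3.91)
  = 0.72 × 0.0200 = 0.0144

0.014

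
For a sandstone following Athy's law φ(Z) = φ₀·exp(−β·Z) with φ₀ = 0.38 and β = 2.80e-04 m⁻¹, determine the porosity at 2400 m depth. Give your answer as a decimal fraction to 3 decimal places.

Working in km (1 km = 1000 m; β in km⁻¹ = β in m⁻¹ × 1000):
φ = φ₀·exp(−β·Z) = 0.38 × exp(−0.28 × 2.4) = 0.38 × exp(−0.672)
  = 0.38 × 0.5107 = 0.1941

0.194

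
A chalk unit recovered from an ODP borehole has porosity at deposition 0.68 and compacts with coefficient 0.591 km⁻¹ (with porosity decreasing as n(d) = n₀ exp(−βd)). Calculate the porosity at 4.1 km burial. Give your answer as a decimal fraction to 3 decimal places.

0.060

n = n₀·exp(−β·d) = 0.68 × exp(−0.591 × 4.1) = 0.68 × exp(−2.423)
  = 0.68 × 0.0886 = 0.0603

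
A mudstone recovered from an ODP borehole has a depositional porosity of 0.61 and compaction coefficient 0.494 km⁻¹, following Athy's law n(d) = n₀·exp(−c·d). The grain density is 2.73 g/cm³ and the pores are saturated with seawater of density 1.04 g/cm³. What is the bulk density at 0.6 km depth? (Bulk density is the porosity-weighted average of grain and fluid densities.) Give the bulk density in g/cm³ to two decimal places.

Porosity at depth: n = 0.61·exp(−0.494×0.6) = 0.61×0.7435 = 0.4535
Bulk density: ρ_b = (1−n)ρ_g + n·ρ_f = 0.5465×2.73 + 0.4535×1.04
       = 1.492 + 0.472 = 1.964 g/cm³

1.96 g/cm³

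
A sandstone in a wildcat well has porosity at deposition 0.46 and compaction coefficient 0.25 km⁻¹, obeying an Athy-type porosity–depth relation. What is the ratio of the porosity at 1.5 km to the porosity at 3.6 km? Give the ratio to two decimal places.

n(Z₁)/n(Z₂) = e^(−c·Z₁)/e^(−c·Z₂) = e^{c(Z₂−Z₁)}
= exp(0.25 × 2.1) = exp(0.525) = 1.6905

1.69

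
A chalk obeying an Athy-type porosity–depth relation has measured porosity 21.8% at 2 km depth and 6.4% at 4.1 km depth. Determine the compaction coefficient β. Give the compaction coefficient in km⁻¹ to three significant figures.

0.584 km⁻¹

Athy: φ(Z) = φ₀ e^(−βZ) ⇒ φ₁/φ₂ = e^{β(Z₂−Z₁)} ⇒ β = ln(φ₁/φ₂)/(Z₂−Z₁)
β = ln(0.218/0.064) / (4.1 − 2) = ln(3.406) / 2.1 = 1.2256 / 2.1 = 0.5836 km⁻¹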